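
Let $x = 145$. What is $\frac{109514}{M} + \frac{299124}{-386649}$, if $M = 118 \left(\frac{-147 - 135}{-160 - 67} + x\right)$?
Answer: $\frac{468901519251}{84144402703} \approx 5.5726$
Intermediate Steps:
$M = \frac{3917246}{227}$ ($M = 118 \left(\frac{-147 - 135}{-160 - 67} + 145\right) = 118 \left(- \frac{282}{-227} + 145\right) = 118 \left(\left(-282\right) \left(- \frac{1}{227}\right) + 145\right) = 118 \left(\frac{282}{227} + 145\right) = 118 \cdot \frac{33197}{227} = \frac{3917246}{227} \approx 17257.0$)
$\frac{109514}{M} + \frac{299124}{-386649} = \frac{109514}{\frac{3917246}{227}} + \frac{299124}{-386649} = 109514 \cdot \frac{227}{3917246} + 299124 \left(- \frac{1}{386649}\right) = \frac{12429839}{1958623} - \frac{33236}{42961} = \frac{468901519251}{84144402703}$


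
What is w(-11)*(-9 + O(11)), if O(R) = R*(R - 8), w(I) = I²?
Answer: 2904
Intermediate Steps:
O(R) = R*(-8 + R)
w(-11)*(-9 + O(11)) = (-11)²*(-9 + 11*(-8 + 11)) = 121*(-9 + 11*3) = 121*(-9 + 33) = 121*24 = 2904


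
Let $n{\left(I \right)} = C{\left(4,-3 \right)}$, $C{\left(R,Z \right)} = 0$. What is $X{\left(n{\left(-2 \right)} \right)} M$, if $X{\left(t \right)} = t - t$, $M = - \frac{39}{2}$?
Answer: $0$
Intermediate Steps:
$M = - \frac{39}{2}$ ($M = \left(-39\right) \frac{1}{2} = - \frac{39}{2} \approx -19.5$)
$n{\left(I \right)} = 0$
$X{\left(t \right)} = 0$
$X{\left(n{\left(-2 \right)} \right)} M = 0 \left(- \frac{39}{2}\right) = 0$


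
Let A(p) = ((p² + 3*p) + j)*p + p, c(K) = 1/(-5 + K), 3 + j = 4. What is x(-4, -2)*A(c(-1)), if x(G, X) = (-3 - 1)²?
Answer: -110/27 ≈ -4.0741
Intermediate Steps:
j = 1 (j = -3 + 4 = 1)
A(p) = p + p*(1 + p² + 3*p) (A(p) = ((p² + 3*p) + 1)*p + p = (1 + p² + 3*p)*p + p = p*(1 + p² + 3*p) + p = p + p*(1 + p² + 3*p))
x(G, X) = 16 (x(G, X) = (-4)² = 16)
x(-4, -2)*A(c(-1)) = 16*((2 + (1/(-5 - 1))² + 3/(-5 - 1))/(-5 - 1)) = 16*((2 + (1/(-6))² + 3/(-6))/(-6)) = 16*(-(2 + (-⅙)² + 3*(-⅙))/6) = 16*(-(2 + 1/36 - ½)/6) = 16*(-⅙*55/36) = 16*(-55/216) = -110/27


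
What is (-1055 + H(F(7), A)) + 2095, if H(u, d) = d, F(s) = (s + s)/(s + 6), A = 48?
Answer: 1088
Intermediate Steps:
F(s) = 2*s/(6 + s) (F(s) = (2*s)/(6 + s) = 2*s/(6 + s))
(-1055 + H(F(7), A)) + 2095 = (-1055 + 48) + 2095 = -1007 + 2095 = 1088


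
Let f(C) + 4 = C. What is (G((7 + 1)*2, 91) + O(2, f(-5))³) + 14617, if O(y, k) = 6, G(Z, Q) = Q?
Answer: 14924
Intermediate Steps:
f(C) = -4 + C
(G((7 + 1)*2, 91) + O(2, f(-5))³) + 14617 = (91 + 6³) + 14617 = (91 + 216) + 14617 = 307 + 14617 = 14924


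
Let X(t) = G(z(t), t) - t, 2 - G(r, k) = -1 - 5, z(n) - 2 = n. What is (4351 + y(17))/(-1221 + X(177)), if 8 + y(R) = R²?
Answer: -2316/695 ≈ -3.3324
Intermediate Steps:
z(n) = 2 + n
y(R) = -8 + R²
G(r, k) = 8 (G(r, k) = 2 - (-1 - 5) = 2 - 1*(-6) = 2 + 6 = 8)
X(t) = 8 - t
(4351 + y(17))/(-1221 + X(177)) = (4351 + (-8 + 17²))/(-1221 + (8 - 1*177)) = (4351 + (-8 + 289))/(-1221 + (8 - 177)) = (4351 + 281)/(-1221 - 169) = 4632/(-1390) = 4632*(-1/1390) = -2316/695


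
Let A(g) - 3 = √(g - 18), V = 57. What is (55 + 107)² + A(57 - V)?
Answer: 26247 + 3*I*√2 ≈ 26247.0 + 4.2426*I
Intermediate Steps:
A(g) = 3 + √(-18 + g) (A(g) = 3 + √(g - 18) = 3 + √(-18 + g))
(55 + 107)² + A(57 - V) = (55 + 107)² + (3 + √(-18 + (57 - 1*57))) = 162² + (3 + √(-18 + (57 - 57))) = 26244 + (3 + √(-18 + 0)) = 26244 + (3 + √(-18)) = 26244 + (3 + 3*I*√2) = 26247 + 3*I*√2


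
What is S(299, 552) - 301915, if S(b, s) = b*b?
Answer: -212514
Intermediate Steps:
S(b, s) = b²
S(299, 552) - 301915 = 299² - 301915 = 89401 - 301915 = -212514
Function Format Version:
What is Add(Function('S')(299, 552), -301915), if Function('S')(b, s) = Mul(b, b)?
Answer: -212514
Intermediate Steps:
Function('S')(b, s) = Pow(b, 2)
Add(Function('S')(299, 552), -301915) = Add(Pow(299, 2), -301915) = Add(89401, -301915) = -212514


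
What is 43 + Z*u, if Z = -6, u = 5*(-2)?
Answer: 103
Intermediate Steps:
u = -10
43 + Z*u = 43 - 6*(-10) = 43 + 60 = 103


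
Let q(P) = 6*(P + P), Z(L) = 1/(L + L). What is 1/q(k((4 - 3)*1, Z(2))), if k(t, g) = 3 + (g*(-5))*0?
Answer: 1/36 ≈ 0.027778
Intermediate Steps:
Z(L) = 1/(2*L)
k(t, g) = 3 (k(t, g) = 3 - 5*g*0 = 3 + 0 = 3)
q(P) = 12*P (q(P) = 6*(2*P) = 12*P)
1/q(k((4 - 3)*1, Z(2))) = 1/(12*3) = 1/36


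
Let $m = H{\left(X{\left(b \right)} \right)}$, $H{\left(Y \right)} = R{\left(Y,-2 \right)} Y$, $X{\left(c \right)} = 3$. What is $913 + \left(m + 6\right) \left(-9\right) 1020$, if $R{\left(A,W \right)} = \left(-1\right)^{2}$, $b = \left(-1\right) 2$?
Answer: $-81707$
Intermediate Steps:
$b = -2$
$R{\left(A,W \right)} = 1$
$H{\left(Y \right)} = Y$ ($H{\left(Y \right)} = 1 Y = Y$)
$m = 3$
$913 + \left(m + 6\right) \left(-9\right) 1020 = 913 + \left(3 + 6\right) \left(-9\right) 1020 = 913 + 9 \left(-9\right) 1020 = 913 - 82620 = -81707$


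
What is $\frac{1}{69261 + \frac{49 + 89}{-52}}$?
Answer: $\frac{26}{1800717} \approx 1.4439 \cdot 10^{-5}$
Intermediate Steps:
$\frac{1}{69261 + \frac{49 + 89}{-52}} = \frac{1}{69261 + 138 \left(- \frac{1}{52}\right)} = \frac{1}{69261 - \frac{69}{26}} = \frac{1}{\frac{1800717}{26}} = \frac{26}{1800717}$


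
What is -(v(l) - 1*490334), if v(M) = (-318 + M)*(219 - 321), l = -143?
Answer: 443312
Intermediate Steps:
v(M) = 32436 - 102*M (v(M) = (-318 + M)*(-102) = 32436 - 102*M)
-(v(l) - 1*490334) = -((32436 - 102*(-143)) - 1*490334) = -((32436 + 14586) - 490334) = -(47022 - 490334) = -1*(-443312) = 443312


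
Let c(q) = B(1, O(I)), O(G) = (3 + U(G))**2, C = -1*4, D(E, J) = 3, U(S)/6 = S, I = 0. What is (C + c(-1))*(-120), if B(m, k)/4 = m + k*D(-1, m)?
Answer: -12960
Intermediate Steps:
U(S) = 6*S
C = -4
O(G) = (3 + 6*G)**2
B(m, k) = 4*m + 12*k (B(m, k) = 4*(m + k*3) = 4*(m + 3*k) = 4*m + 12*k)
c(q) = 112 (c(q) = 4*1 + 12*(9*(1 + 2*0)**2) = 4 + 12*(9*(1 + 0)**2) = 4 + 12*(9*1**2) = 4 + 12*(9*1) = 4 + 12*9 = 4 + 108 = 112)
(C + c(-1))*(-120) = (-4 + 112)*(-120) = 108*(-120) = -12960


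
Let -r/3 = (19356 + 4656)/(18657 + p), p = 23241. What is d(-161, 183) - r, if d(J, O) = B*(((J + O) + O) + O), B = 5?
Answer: 13559026/6983 ≈ 1941.7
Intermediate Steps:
d(J, O) = 5*J + 15*O (d(J, O) = 5*(((J + O) + O) + O) = 5*((J + 2*O) + O) = 5*(J + 3*O) = 5*J + 15*O)
r = -12006/6983 (r = -3*(19356 + 4656)/(18657 + 23241) = -72036/41898 = -3*4002/6983 = -12006/6983 ≈ -1.7193)
d(-161, 183) - r = (5*(-161) + 15*183) - 1*(-12006/6983) = (-805 + 2745) + 12006/6983 = 1940 + 12006/6983 = 13559026/6983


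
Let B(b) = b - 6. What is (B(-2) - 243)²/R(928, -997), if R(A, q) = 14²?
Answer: 63001/196 ≈ 321.43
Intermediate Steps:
R(A, q) = 196
B(b) = -6 + b
(B(-2) - 243)²/R(928, -997) = ((-6 - 2) - 243)²/196 = (-8 - 243)²*(1/196) = (-251)²*(1/196) = 63001*(1/196) = 63001/196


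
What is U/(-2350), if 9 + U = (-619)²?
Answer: -191576/1175 ≈ -163.04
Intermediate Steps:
U = 383152 (U = -9 + (-619)² = -9 + 383161 = 383152)
U/(-2350) = 383152/(-2350) = 383152*(-1/2350) = -191576/1175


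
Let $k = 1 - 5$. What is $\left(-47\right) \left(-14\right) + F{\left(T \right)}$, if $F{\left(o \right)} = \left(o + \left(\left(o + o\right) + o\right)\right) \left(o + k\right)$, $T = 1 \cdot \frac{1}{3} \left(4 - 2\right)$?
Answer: $\frac{5842}{9} \approx 649.11$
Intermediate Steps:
$T = \frac{2}{3}$ ($T = 1 \cdot \frac{1}{3} \cdot 2 = \frac{1}{3} \cdot 2 = \frac{2}{3} \approx 0.66667$)
$k = -4$ ($k = 1 - 5 = -4$)
$F{\left(o \right)} = 4 o \left(-4 + o\right)$ ($F{\left(o \right)} = \left(o + \left(\left(o + o\right) + o\right)\right) \left(o - 4\right) = \left(o + \left(2 o + o\right)\right) \left(-4 + o\right) = \left(o + 3 o\right) \left(-4 + o\right) = 4 o \left(-4 + o\right)$)
$\left(-47\right) \left(-14\right) + F{\left(T \right)} = \left(-47\right) \left(-14\right) + 4 \cdot \frac{2}{3} \left(-4 + \frac{2}{3}\right) = 658 + 4 \cdot \frac{2}{3} \left(- \frac{10}{3}\right) = 658 - \frac{80}{9} = \frac{5842}{9}$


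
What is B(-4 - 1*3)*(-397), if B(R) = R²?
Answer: -19453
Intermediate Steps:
B(-4 - 1*3)*(-397) = (-4 - 1*3)²*(-397) = (-4 - 3)²*(-397) = (-7)²*(-397) = 49*(-397) = -19453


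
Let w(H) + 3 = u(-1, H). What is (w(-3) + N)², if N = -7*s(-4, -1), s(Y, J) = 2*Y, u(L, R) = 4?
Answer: 3249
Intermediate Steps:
w(H) = 1 (w(H) = -3 + 4 = 1)
N = 56 (N = -14*(-4) = -7*(-8) = 56)
(w(-3) + N)² = (1 + 56)² = 57² = 3249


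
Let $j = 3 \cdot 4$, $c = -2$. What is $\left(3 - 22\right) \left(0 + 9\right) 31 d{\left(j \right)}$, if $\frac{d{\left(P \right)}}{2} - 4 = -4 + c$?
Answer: $21204$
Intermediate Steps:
$j = 12$
$d{\left(P \right)} = -4$ ($d{\left(P \right)} = 8 + 2 \left(-4 - 2\right) = 8 + 2 \left(-6\right) = 8 - 12 = -4$)
$\left(3 - 22\right) \left(0 + 9\right) 31 d{\left(j \right)} = \left(3 - 22\right) \left(0 + 9\right) 31 \left(-4\right) = \left(-19\right) 9 \cdot 31 \left(-4\right) = \left(-171\right) 31 \left(-4\right) = \left(-5301\right) \left(-4\right) = 21204$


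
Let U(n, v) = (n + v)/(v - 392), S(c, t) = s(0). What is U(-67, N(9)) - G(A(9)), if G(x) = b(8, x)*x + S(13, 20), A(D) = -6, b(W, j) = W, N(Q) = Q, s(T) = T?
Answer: 18442/383 ≈ 48.151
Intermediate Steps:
S(c, t) = 0
U(n, v) = (n + v)/(-392 + v)
G(x) = 8*x (G(x) = 8*x + 0 = 8*x)
U(-67, N(9)) - G(A(9)) = (-67 + 9)/(-392 + 9) - 8*(-6) = -58/(-383) - 1*(-48) = -1/383*(-58) + 48 = 58/383 + 48 = 18442/383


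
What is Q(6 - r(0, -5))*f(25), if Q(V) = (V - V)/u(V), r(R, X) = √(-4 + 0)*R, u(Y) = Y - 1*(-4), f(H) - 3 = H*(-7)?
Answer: 0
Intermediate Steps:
f(H) = 3 - 7*H (f(H) = 3 + H*(-7) = 3 - 7*H)
u(Y) = 4 + Y (u(Y) = Y + 4 = 4 + Y)
r(R, X) = 2*I*R (r(R, X) = √(-4)*R = (2*I)*R = 2*I*R)
Q(V) = 0 (Q(V) = (V - V)/(4 + V) = 0/(4 + V) = 0)
Q(6 - r(0, -5))*f(25) = 0*(3 - 7*25) = 0*(3 - 175) = 0*(-172) = 0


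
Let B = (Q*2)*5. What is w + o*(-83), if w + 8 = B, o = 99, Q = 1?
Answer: -8215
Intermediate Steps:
B = 10 (B = (1*2)*5 = 2*5 = 10)
w = 2 (w = -8 + 10 = 2)
w + o*(-83) = 2 + 99*(-83) = 2 - 8217 = -8215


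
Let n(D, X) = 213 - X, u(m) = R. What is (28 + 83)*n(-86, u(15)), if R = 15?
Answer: 21978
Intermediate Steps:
u(m) = 15
(28 + 83)*n(-86, u(15)) = (28 + 83)*(213 - 1*15) = 111*(213 - 15) = 111*198 = 21978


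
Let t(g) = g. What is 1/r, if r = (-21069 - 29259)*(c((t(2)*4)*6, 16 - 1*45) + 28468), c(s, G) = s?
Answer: -1/1435153248 ≈ -6.9679e-10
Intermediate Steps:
r = -1435153248 (r = (-21069 - 29259)*((2*4)*6 + 28468) = -50328*(8*6 + 28468) = -50328*(48 + 28468) = -50328*28516 = -1435153248)
1/r = 1/(-1435153248) = -1/1435153248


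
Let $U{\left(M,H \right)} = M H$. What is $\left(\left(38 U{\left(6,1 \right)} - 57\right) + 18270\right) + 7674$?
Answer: $26115$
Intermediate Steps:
$U{\left(M,H \right)} = H M$
$\left(\left(38 U{\left(6,1 \right)} - 57\right) + 18270\right) + 7674 = \left(\left(38 \cdot 1 \cdot 6 - 57\right) + 18270\right) + 7674 = \left(\left(38 \cdot 6 - 57\right) + 18270\right) + 7674 = \left(\left(228 - 57\right) + 18270\right) + 7674 = \left(171 + 18270\right) + 7674 = 18441 + 7674 = 26115$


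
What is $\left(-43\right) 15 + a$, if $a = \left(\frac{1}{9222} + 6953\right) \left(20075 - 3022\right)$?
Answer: $\frac{1093442080861}{9222} \approx 1.1857 \cdot 10^{8}$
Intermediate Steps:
$a = \frac{1093448029051}{9222}$ ($a = \left(\frac{1}{9222} + 6953\right) 17053 = \frac{64120567}{9222} \cdot 17053 = \frac{1093448029051}{9222} \approx 1.1857 \cdot 10^{8}$)
$\left(-43\right) 15 + a = \left(-43\right) 15 + \frac{1093448029051}{9222} = -645 + \frac{1093448029051}{9222} = \frac{1093442080861}{9222}$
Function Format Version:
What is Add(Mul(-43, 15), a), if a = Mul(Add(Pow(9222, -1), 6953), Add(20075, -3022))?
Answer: Rational(1093442080861, 9222) ≈ 1.1857e+8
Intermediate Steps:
a = Rational(1093448029051, 9222) (a = Mul(Add(Rational(1, 9222), 6953), 17053) = Mul(Rational(64120567, 9222), 17053) = Rational(1093448029051, 9222) ≈ 1.1857e+8)
Add(Mul(-43, 15), a) = Add(Mul(-43, 15), Rational(1093448029051, 9222)) = Add(-645, Rational(1093448029051, 9222)) = Rational(1093442080861, 9222)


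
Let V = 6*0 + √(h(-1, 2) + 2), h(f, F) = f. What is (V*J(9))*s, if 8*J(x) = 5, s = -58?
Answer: -145/4 ≈ -36.250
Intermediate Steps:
J(x) = 5/8 (J(x) = (⅛)*5 = 5/8)
V = 1 (V = 6*0 + √(-1 + 2) = 0 + √1 = 0 + 1 = 1)
(V*J(9))*s = (1*(5/8))*(-58) = (5/8)*(-58) = -145/4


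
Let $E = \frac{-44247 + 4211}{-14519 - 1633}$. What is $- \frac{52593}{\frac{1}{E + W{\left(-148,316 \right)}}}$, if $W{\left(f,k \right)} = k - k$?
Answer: $- \frac{175467779}{1346} \approx -1.3036 \cdot 10^{5}$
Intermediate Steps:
$W{\left(f,k \right)} = 0$
$E = \frac{10009}{4038}$ ($E = - \frac{40036}{-16152} = \left(-40036\right) \left(- \frac{1}{16152}\right) = \frac{10009}{4038} \approx 2.4787$)
$- \frac{52593}{\frac{1}{E + W{\left(-148,316 \right)}}} = - \frac{52593}{\frac{1}{\frac{10009}{4038} + 0}} = - \frac{52593}{\frac{1}{\frac{10009}{4038}}} = - \frac{52593}{\frac{4038}{10009}} = \left(-52593\right) \frac{10009}{4038} = - \frac{175467779}{1346}$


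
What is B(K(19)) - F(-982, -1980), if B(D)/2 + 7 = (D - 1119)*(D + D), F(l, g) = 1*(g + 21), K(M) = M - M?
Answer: 1945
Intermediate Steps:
K(M) = 0
F(l, g) = 21 + g (F(l, g) = 1*(21 + g) = 21 + g)
B(D) = -14 + 4*D*(-1119 + D) (B(D) = -14 + 2*((D - 1119)*(D + D)) = -14 + 2*((-1119 + D)*(2*D)) = -14 + 2*(2*D*(-1119 + D)) = -14 + 4*D*(-1119 + D))
B(K(19)) - F(-982, -1980) = (-14 - 4476*0 + 4*0²) - (21 - 1980) = (-14 + 0 + 4*0) - 1*(-1959) = (-14 + 0 + 0) + 1959 = -14 + 1959 = 1945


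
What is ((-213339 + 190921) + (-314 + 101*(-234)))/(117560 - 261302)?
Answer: 23183/71871 ≈ 0.32256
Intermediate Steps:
((-213339 + 190921) + (-314 + 101*(-234)))/(117560 - 261302) = (-22418 + (-314 - 23634))/(-143742) = (-22418 - 23948)*(-1/143742) = -46366*(-1/143742) = 23183/71871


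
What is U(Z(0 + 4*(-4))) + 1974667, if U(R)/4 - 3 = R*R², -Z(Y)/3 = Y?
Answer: 2417047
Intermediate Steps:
Z(Y) = -3*Y
U(R) = 12 + 4*R³ (U(R) = 12 + 4*(R*R²) = 12 + 4*R³)
U(Z(0 + 4*(-4))) + 1974667 = (12 + 4*(-3*(0 + 4*(-4)))³) + 1974667 = (12 + 4*(-3*(0 - 16))³) + 1974667 = (12 + 4*(-3*(-16))³) + 1974667 = (12 + 4*48³) + 1974667 = (12 + 4*110592) + 1974667 = (12 + 442368) + 1974667 = 442380 + 1974667 = 2417047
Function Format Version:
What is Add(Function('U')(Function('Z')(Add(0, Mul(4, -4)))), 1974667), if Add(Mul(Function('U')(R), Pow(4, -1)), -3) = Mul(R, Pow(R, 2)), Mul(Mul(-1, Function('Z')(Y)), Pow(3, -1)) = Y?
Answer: 2417047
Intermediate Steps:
Function('Z')(Y) = Mul(-3, Y)
Function('U')(R) = Add(12, Mul(4, Pow(R, 3))) (Function('U')(R) = Add(12, Mul(4, Mul(R, Pow(R, 2)))) = Add(12, Mul(4, Pow(R, 3))))
Add(Function('U')(Function('Z')(Add(0, Mul(4, -4)))), 1974667) = Add(Add(12, Mul(4, Pow(Mul(-3, Add(0, Mul(4, -4))), 3))), 1974667) = Add(Add(12, Mul(4, Pow(Mul(-3, Add(0, -16)), 3))), 1974667) = Add(Add(12, Mul(4, Pow(Mul(-3, -16), 3))), 1974667) = Add(Add(12, Mul(4, Pow(48, 3))), 1974667) = Add(Add(12, Mul(4, 110592)), 1974667) = Add(Add(12, 442368), 1974667) = Add(442380, 1974667) = 2417047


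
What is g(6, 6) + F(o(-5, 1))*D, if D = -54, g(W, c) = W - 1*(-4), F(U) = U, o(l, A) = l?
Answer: 280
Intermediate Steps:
g(W, c) = 4 + W (g(W, c) = W + 4 = 4 + W)
g(6, 6) + F(o(-5, 1))*D = (4 + 6) - 5*(-54) = 10 + 270 = 280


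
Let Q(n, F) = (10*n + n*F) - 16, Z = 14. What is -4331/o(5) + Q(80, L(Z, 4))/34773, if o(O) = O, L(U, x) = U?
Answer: -150592343/173865 ≈ -866.15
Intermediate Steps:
Q(n, F) = -16 + 10*n + F*n (Q(n, F) = (10*n + F*n) - 16 = -16 + 10*n + F*n)
-4331/o(5) + Q(80, L(Z, 4))/34773 = -4331/5 + (-16 + 10*80 + 14*80)/34773 = -4331*1/5 + (-16 + 800 + 1120)*(1/34773) = -4331/5 + 1904*(1/34773) = -4331/5 + 1904/34773 = -150592343/173865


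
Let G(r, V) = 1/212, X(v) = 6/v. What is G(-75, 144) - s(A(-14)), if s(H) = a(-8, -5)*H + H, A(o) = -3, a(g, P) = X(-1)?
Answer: -3179/212 ≈ -14.995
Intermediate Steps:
a(g, P) = -6 (a(g, P) = 6/(-1) = 6*(-1) = -6)
G(r, V) = 1/212
s(H) = -5*H (s(H) = -6*H + H = -5*H)
G(-75, 144) - s(A(-14)) = 1/212 - (-5)*(-3) = 1/212 - 1*15 = 1/212 - 15 = -3179/212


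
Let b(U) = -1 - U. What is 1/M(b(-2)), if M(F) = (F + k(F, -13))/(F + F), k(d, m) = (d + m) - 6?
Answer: -2/17 ≈ -0.11765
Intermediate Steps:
k(d, m) = -6 + d + m
M(F) = (-19 + 2*F)/(2*F) (M(F) = (F + (-6 + F - 13))/(F + F) = (F + (-19 + F))/((2*F)) = (-19 + 2*F)*(1/(2*F)) = (-19 + 2*F)/(2*F))
1/M(b(-2)) = 1/((-19/2 + (-1 - 1*(-2)))/(-1 - 1*(-2))) = 1/((-19/2 + (-1 + 2))/(-1 + 2)) = 1/((-19/2 + 1)/1) = 1/(1*(-17/2)) = 1/(-17/2) = -2/17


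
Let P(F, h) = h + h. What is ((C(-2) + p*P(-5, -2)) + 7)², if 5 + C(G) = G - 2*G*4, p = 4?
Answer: 0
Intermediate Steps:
P(F, h) = 2*h
C(G) = -5 - 7*G (C(G) = -5 + (G - 2*G*4) = -5 + (G - 8*G) = -5 - 7*G)
((C(-2) + p*P(-5, -2)) + 7)² = (((-5 - 7*(-2)) + 4*(2*(-2))) + 7)² = (((-5 + 14) + 4*(-4)) + 7)² = ((9 - 16) + 7)² = (-7 + 7)² = 0² = 0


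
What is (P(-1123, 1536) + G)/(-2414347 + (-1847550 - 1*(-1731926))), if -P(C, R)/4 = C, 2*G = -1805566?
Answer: 898291/2529971 ≈ 0.35506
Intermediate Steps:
G = -902783 (G = (½)*(-1805566) = -902783)
P(C, R) = -4*C
(P(-1123, 1536) + G)/(-2414347 + (-1847550 - 1*(-1731926))) = (-4*(-1123) - 902783)/(-2414347 + (-1847550 - 1*(-1731926))) = (4492 - 902783)/(-2414347 + (-1847550 + 1731926)) = -898291/(-2414347 - 115624) = -898291/(-2529971) = -898291*(-1/2529971) = 898291/2529971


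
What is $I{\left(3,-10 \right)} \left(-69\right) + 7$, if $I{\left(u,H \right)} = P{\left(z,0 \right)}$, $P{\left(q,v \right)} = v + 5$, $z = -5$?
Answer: $-338$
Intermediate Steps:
$P{\left(q,v \right)} = 5 + v$
$I{\left(u,H \right)} = 5$ ($I{\left(u,H \right)} = 5 + 0 = 5$)
$I{\left(3,-10 \right)} \left(-69\right) + 7 = 5 \left(-69\right) + 7 = -345 + 7 = -338$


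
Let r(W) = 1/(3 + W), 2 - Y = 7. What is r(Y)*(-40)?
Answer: 20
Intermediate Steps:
Y = -5 (Y = 2 - 1*7 = 2 - 7 = -5)
r(Y)*(-40) = -40/(3 - 5) = -40/(-2) = -½*(-40) = 20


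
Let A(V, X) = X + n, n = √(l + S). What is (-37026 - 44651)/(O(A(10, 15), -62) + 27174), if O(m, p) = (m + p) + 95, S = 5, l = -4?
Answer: -81677/27223 ≈ -3.0003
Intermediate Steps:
n = 1 (n = √(-4 + 5) = √1 = 1)
A(V, X) = 1 + X (A(V, X) = X + 1 = 1 + X)
O(m, p) = 95 + m + p
(-37026 - 44651)/(O(A(10, 15), -62) + 27174) = (-37026 - 44651)/((95 + (1 + 15) - 62) + 27174) = -81677/((95 + 16 - 62) + 27174) = -81677/(49 + 27174) = -81677/27223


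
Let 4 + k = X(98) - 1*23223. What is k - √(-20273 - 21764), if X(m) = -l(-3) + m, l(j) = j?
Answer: -23126 - I*√42037 ≈ -23126.0 - 205.03*I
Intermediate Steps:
X(m) = 3 + m (X(m) = -1*(-3) + m = 3 + m)
k = -23126 (k = -4 + ((3 + 98) - 1*23223) = -4 + (101 - 23223) = -4 - 23122 = -23126)
k - √(-20273 - 21764) = -23126 - √(-20273 - 21764) = -23126 - √(-42037) = -23126 - I*√42037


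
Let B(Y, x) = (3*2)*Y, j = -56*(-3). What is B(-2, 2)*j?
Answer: -2016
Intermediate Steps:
j = 168
B(Y, x) = 6*Y
B(-2, 2)*j = (6*(-2))*168 = -12*168 = -2016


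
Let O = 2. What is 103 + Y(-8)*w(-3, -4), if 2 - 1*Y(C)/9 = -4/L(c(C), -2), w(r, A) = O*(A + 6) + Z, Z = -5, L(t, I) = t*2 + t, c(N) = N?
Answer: 173/2 ≈ 86.500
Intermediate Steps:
L(t, I) = 3*t (L(t, I) = 2*t + t = 3*t)
w(r, A) = 7 + 2*A (w(r, A) = 2*(A + 6) - 5 = 2*(6 + A) - 5 = (12 + 2*A) - 5 = 7 + 2*A)
Y(C) = 18 + 12/C (Y(C) = 18 - (-36)/(3*C) = 18 - (-36)*1/(3*C) = 18 - (-12)/C = 18 + 12/C)
103 + Y(-8)*w(-3, -4) = 103 + (18 + 12/(-8))*(7 + 2*(-4)) = 103 + (18 + 12*(-⅛))*(7 - 8) = 103 + (18 - 3/2)*(-1) = 103 + (33/2)*(-1) = 103 - 33/2 = 173/2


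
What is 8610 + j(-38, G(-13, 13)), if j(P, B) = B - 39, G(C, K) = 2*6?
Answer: 8583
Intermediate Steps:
G(C, K) = 12
j(P, B) = -39 + B
8610 + j(-38, G(-13, 13)) = 8610 + (-39 + 12) = 8610 - 27 = 8583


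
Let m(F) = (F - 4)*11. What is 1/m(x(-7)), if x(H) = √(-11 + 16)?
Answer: -4/121 - √5/121 ≈ -0.051538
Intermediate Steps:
x(H) = √5
m(F) = -44 + 11*F (m(F) = (-4 + F)*11 = -44 + 11*F)
1/m(x(-7)) = 1/(-44 + 11*√5)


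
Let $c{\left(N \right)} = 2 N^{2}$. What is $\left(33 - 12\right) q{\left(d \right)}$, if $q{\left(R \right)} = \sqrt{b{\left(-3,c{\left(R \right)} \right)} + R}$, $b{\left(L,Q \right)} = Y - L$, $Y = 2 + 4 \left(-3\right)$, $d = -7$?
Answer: $21 i \sqrt{14} \approx 78.575 i$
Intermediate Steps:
$Y = -10$ ($Y = 2 - 12 = -10$)
$b{\left(L,Q \right)} = -10 - L$
$q{\left(R \right)} = \sqrt{-7 + R}$ ($q{\left(R \right)} = \sqrt{\left(-10 - -3\right) + R} = \sqrt{\left(-10 + 3\right) + R} = \sqrt{-7 + R}$)
$\left(33 - 12\right) q{\left(d \right)} = \left(33 - 12\right) \sqrt{-7 - 7} = 21 \sqrt{-14} = 21 i \sqrt{14}$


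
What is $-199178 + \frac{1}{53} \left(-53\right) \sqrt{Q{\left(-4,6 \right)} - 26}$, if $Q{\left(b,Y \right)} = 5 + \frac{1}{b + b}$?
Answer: $-199178 - \frac{13 i \sqrt{2}}{4} \approx -1.9918 \cdot 10^{5} - 4.5962 i$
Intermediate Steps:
$Q{\left(b,Y \right)} = 5 + \frac{1}{2 b}$
$-199178 + \frac{1}{53} \left(-53\right) \sqrt{Q{\left(-4,6 \right)} - 26} = -199178 + \frac{1}{53} \left(-53\right) \sqrt{\left(5 + \frac{1}{2 \left(-4\right)}\right) - 26} = -199178 + \frac{1}{53} \left(-53\right) \sqrt{\left(5 + \frac{1}{2} \left(- \frac{1}{4}\right)\right) - 26} = -199178 - \sqrt{\left(5 - \frac{1}{8}\right) - 26} = -199178 - \sqrt{\frac{39}{8} - 26} = -199178 - \sqrt{- \frac{169}{8}} = -199178 - \frac{13 i \sqrt{2}}{4}$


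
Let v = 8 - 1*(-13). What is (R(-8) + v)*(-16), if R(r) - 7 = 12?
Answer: -640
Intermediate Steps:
R(r) = 19 (R(r) = 7 + 12 = 19)
v = 21 (v = 8 + 13 = 21)
(R(-8) + v)*(-16) = (19 + 21)*(-16) = 40*(-16) = -640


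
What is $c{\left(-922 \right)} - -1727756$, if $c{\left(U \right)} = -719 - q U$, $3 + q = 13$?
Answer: $1736257$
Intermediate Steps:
$q = 10$ ($q = -3 + 13 = 10$)
$c{\left(U \right)} = -719 - 10 U$
$c{\left(-922 \right)} - -1727756 = \left(-719 - -9220\right) - -1727756 = \left(-719 + 9220\right) + 1727756 = 8501 + 1727756 = 1736257$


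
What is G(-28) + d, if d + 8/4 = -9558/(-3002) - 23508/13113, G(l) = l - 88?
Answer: -255018535/2186957 ≈ -116.61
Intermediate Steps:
G(l) = -88 + l
d = -1331523/2186957 (d = -2 + (-9558/(-3002) - 23508/13113) = -2 + (-9558*(-1/3002) - 23508*1/13113) = -2 + (4779/1501 - 2612/1457) = -2 + 3042391/2186957 = -1331523/2186957 ≈ -0.60885)
G(-28) + d = (-88 - 28) - 1331523/2186957 = -116 - 1331523/2186957 = -255018535/2186957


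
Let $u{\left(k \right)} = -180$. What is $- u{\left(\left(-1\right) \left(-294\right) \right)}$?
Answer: $180$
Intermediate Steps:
$- u{\left(\left(-1\right) \left(-294\right) \right)} = \left(-1\right) \left(-180\right) = 180$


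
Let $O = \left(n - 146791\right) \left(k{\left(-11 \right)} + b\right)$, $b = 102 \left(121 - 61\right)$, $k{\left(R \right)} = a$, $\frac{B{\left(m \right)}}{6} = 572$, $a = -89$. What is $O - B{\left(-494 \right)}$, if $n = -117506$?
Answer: $-1593978639$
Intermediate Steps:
$B{\left(m \right)} = 3432$ ($B{\left(m \right)} = 6 \cdot 572 = 3432$)
$k{\left(R \right)} = -89$
$b = 6120$ ($b = 102 \cdot 60 = 6120$)
$O = -1593975207$ ($O = \left(-117506 - 146791\right) \left(-89 + 6120\right) = \left(-264297\right) 6031 = -1593975207$)
$O - B{\left(-494 \right)} = -1593975207 - 3432 = -1593978639$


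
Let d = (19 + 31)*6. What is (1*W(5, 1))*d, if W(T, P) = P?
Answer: 300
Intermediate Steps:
d = 300 (d = 50*6 = 300)
(1*W(5, 1))*d = (1*1)*300 = 1*300 = 300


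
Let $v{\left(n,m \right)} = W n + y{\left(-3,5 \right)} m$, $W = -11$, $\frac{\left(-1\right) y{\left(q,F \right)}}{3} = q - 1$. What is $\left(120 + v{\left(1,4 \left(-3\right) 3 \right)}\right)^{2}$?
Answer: $104329$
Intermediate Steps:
$y{\left(q,F \right)} = 3 - 3 q$ ($y{\left(q,F \right)} = - 3 \left(q - 1\right) = - 3 \left(-1 + q\right) = 3 - 3 q$)
$v{\left(n,m \right)} = - 11 n + 12 m$ ($v{\left(n,m \right)} = - 11 n + \left(3 - -9\right) m = - 11 n + \left(3 + 9\right) m = - 11 n + 12 m$)
$\left(120 + v{\left(1,4 \left(-3\right) 3 \right)}\right)^{2} = \left(120 + \left(\left(-11\right) 1 + 12 \cdot 4 \left(-3\right) 3\right)\right)^{2} = \left(120 + \left(-11 + 12 \left(\left(-12\right) 3\right)\right)\right)^{2} = \left(120 + \left(-11 + 12 \left(-36\right)\right)\right)^{2} = \left(120 - 443\right)^{2} = \left(-323\right)^{2} = 104329$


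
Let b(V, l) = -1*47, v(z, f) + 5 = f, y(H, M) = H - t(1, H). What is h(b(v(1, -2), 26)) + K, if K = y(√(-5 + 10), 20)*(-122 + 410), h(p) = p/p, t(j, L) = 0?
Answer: 1 + 288*√5 ≈ 644.99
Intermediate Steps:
y(H, M) = H (y(H, M) = H - 1*0 = H + 0 = H)
v(z, f) = -5 + f
b(V, l) = -47
h(p) = 1
K = 288*√5 (K = √(-5 + 10)*(-122 + 410) = √5*288 = 288*√5 ≈ 643.99)
h(b(v(1, -2), 26)) + K = 1 + 288*√5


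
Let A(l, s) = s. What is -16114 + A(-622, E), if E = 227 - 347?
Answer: -16234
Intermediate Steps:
E = -120
-16114 + A(-622, E) = -16114 - 120 = -16234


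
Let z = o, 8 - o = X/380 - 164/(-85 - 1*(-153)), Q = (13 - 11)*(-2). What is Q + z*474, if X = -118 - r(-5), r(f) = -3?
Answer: 3278207/646 ≈ 5074.6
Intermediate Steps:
X = -115 (X = -118 - 1*(-3) = -118 + 3 = -115)
Q = -4 (Q = 2*(-2) = -4)
o = 13843/1292 (o = 8 - (-115/380 - 164/(-85 - 1*(-153))) = 8 - (-115*1/380 - 164/(-85 + 153)) = 8 - (-23/76 - 164/68) = 8 - (-23/76 - 164*1/68) = 8 - (-23/76 - 41/17) = 8 - 1*(-3507/1292) = 8 + 3507/1292 = 13843/1292 ≈ 10.714)
z = 13843/1292 ≈ 10.714
Q + z*474 = -4 + (13843/1292)*474 = -4 + 3280791/646 = 3278207/646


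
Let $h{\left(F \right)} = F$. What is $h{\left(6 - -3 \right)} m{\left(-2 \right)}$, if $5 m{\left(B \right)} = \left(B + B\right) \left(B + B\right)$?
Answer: $\frac{144}{5} \approx 28.8$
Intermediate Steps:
$m{\left(B \right)} = \frac{4 B^{2}}{5}$ ($m{\left(B \right)} = \frac{\left(B + B\right) \left(B + B\right)}{5} = \frac{2 B 2 B}{5} = \frac{4 B^{2}}{5}$)
$h{\left(6 - -3 \right)} m{\left(-2 \right)} = \left(6 - -3\right) \frac{4 \left(-2\right)^{2}}{5} = \left(6 + 3\right) \frac{4}{5} \cdot 4 = 9 \cdot \frac{16}{5} = \frac{144}{5}$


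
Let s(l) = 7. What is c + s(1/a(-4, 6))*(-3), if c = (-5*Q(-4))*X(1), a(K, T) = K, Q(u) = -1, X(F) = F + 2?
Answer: -6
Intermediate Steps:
X(F) = 2 + F
c = 15 (c = (-5*(-1))*(2 + 1) = 5*3 = 15)
c + s(1/a(-4, 6))*(-3) = 15 + 7*(-3) = 15 - 21 = -6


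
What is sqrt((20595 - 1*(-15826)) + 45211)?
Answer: 4*sqrt(5102) ≈ 285.71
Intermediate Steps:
sqrt((20595 - 1*(-15826)) + 45211) = sqrt((20595 + 15826) + 45211) = sqrt(36421 + 45211) = sqrt(81632) = 4*sqrt(5102)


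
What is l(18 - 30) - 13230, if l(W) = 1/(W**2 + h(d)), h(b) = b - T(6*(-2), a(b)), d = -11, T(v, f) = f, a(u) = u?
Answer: -1905119/144 ≈ -13230.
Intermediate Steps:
h(b) = 0 (h(b) = b - b = 0)
l(W) = W**(-2) (l(W) = 1/(W**2 + 0) = 1/(W**2) = W**(-2))
l(18 - 30) - 13230 = (18 - 30)**(-2) - 13230 = (-12)**(-2) - 13230 = 1/144 - 13230 = -1905119/144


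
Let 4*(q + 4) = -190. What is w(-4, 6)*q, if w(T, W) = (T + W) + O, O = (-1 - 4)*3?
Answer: 1339/2 ≈ 669.50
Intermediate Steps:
q = -103/2 (q = -4 + (¼)*(-190) = -4 - 95/2 = -103/2 ≈ -51.500)
O = -15 (O = -5*3 = -15)
w(T, W) = -15 + T + W (w(T, W) = (T + W) - 15 = -15 + T + W)
w(-4, 6)*q = (-15 - 4 + 6)*(-103/2) = -13*(-103/2) = 1339/2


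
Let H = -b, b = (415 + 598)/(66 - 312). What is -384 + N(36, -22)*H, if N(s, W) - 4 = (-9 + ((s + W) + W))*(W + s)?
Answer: -55251/41 ≈ -1347.6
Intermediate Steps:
b = -1013/246 (b = 1013/(-246) = 1013*(-1/246) = -1013/246 ≈ -4.1179)
N(s, W) = 4 + (W + s)*(-9 + s + 2*W) (N(s, W) = 4 + (-9 + ((s + W) + W))*(W + s) = 4 + (-9 + ((W + s) + W))*(W + s) = 4 + (-9 + (s + 2*W))*(W + s) = 4 + (-9 + s + 2*W)*(W + s) = 4 + (W + s)*(-9 + s + 2*W))
H = 1013/246 (H = -1*(-1013/246) = 1013/246 ≈ 4.1179)
-384 + N(36, -22)*H = -384 + (4 + 36² - 9*(-22) - 9*36 + 2*(-22)² + 3*(-22)*36)*(1013/246) = -384 + (4 + 1296 + 198 - 324 + 2*484 - 2376)*(1013/246) = -384 + (4 + 1296 + 198 - 324 + 968 - 2376)*(1013/246) = -384 - 234*1013/246 = -384 - 39507/41 = -55251/41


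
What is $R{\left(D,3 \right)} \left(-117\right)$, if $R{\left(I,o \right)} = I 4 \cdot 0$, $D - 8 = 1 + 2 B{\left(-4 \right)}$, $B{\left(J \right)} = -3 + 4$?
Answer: $0$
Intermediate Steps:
$B{\left(J \right)} = 1$
$D = 11$ ($D = 8 + \left(1 + 2 \cdot 1\right) = 8 + \left(1 + 2\right) = 8 + 3 = 11$)
$R{\left(I,o \right)} = 0$ ($R{\left(I,o \right)} = 4 I 0 = 0$)
$R{\left(D,3 \right)} \left(-117\right) = 0 \left(-117\right) = 0$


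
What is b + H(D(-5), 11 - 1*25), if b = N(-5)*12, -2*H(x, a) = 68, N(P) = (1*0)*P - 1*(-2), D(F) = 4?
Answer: -10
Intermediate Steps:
N(P) = 2 (N(P) = 0*P + 2 = 0 + 2 = 2)
H(x, a) = -34 (H(x, a) = -½*68 = -34)
b = 24 (b = 2*12 = 24)
b + H(D(-5), 11 - 1*25) = 24 - 34 = -10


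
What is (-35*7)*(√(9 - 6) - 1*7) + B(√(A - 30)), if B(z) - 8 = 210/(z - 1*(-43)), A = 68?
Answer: 3129383/1811 - 245*√3 - 210*√38/1811 ≈ 1302.9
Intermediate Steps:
B(z) = 8 + 210/(43 + z) (B(z) = 8 + 210/(z - 1*(-43)) = 8 + 210/(z + 43) = 8 + 210/(43 + z))
(-35*7)*(√(9 - 6) - 1*7) + B(√(A - 30)) = (-35*7)*(√(9 - 6) - 1*7) + 2*(277 + 4*√(68 - 30))/(43 + √(68 - 30)) = -245*(√3 - 7) + 2*(277 + 4*√38)/(43 + √38) = -245*(-7 + √3) + 2*(277 + 4*√38)/(43 + √38) = (1715 - 245*√3) + 2*(277 + 4*√38)/(43 + √38) = 1715 - 245*√3 + 2*(277 + 4*√38)/(43 + √38)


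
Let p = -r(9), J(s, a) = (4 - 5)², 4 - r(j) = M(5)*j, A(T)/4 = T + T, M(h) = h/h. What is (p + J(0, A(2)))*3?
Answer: 18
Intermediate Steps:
M(h) = 1
A(T) = 8*T (A(T) = 4*(T + T) = 4*(2*T) = 8*T)
r(j) = 4 - j
J(s, a) = 1 (J(s, a) = (-1)² = 1)
p = 5 (p = -(4 - 1*9) = -(4 - 9) = -1*(-5) = 5)
(p + J(0, A(2)))*3 = (5 + 1)*3 = 6*3 = 18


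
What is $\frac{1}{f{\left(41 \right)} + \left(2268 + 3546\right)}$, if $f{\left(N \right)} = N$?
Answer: $\frac{1}{5855} \approx 0.00017079$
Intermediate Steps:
$\frac{1}{f{\left(41 \right)} + \left(2268 + 3546\right)} = \frac{1}{41 + \left(2268 + 3546\right)} = \frac{1}{41 + 5814} = \frac{1}{5855}$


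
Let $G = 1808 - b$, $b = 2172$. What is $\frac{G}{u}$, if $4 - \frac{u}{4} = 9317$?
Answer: $\frac{91}{9313} \approx 0.0097713$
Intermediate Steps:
$u = -37252$ ($u = 16 - 37268 = -37252$)
$G = -364$ ($G = 1808 - 2172 = -364$)
$\frac{G}{u} = - \frac{364}{-37252} = \left(-364\right) \left(- \frac{1}{37252}\right) = \frac{91}{9313}$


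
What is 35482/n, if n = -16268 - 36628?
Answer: -17741/26448 ≈ -0.67079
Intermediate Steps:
n = -52896
35482/n = 35482/(-52896) = 35482*(-1/52896) = -17741/26448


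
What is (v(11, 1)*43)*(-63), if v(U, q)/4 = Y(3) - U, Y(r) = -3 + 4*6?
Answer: -108360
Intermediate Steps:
Y(r) = 21 (Y(r) = -3 + 24 = 21)
v(U, q) = 84 - 4*U (v(U, q) = 4*(21 - U) = 84 - 4*U)
(v(11, 1)*43)*(-63) = ((84 - 4*11)*43)*(-63) = ((84 - 44)*43)*(-63) = (40*43)*(-63) = 1720*(-63) = -108360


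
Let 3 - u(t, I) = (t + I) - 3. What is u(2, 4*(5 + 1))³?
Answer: -8000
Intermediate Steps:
u(t, I) = 6 - I - t (u(t, I) = 3 - ((t + I) - 3) = 3 - ((I + t) - 3) = 3 - (-3 + I + t) = 3 + (3 - I - t) = 6 - I - t)
u(2, 4*(5 + 1))³ = (6 - 4*(5 + 1) - 1*2)³ = (6 - 4*6 - 2)³ = (6 - 1*24 - 2)³ = (6 - 24 - 2)³ = (-20)³ = -8000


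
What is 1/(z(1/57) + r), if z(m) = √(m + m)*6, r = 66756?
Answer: 105697/7055908930 - √114/42335453580 ≈ 1.4980e-5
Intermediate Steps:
z(m) = 6*√2*√m (z(m) = √(2*m)*6 = (√2*√m)*6 = 6*√2*√m)
1/(z(1/57) + r) = 1/(6*√2*√(1/57) + 66756) = 1/(6*√2*(√57/57) + 66756) = 1/(2*√114/19 + 66756) = 1/(66756 + 2*√114/19)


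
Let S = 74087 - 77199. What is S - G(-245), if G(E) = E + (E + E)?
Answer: -2377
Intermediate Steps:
S = -3112
G(E) = 3*E (G(E) = E + 2*E = 3*E)
S - G(-245) = -3112 - 3*(-245) = -3112 - 1*(-735) = -3112 + 735 = -2377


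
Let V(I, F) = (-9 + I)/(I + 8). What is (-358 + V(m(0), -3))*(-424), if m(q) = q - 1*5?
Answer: 461312/3 ≈ 1.5377e+5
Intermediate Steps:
m(q) = -5 + q (m(q) = q - 5 = -5 + q)
V(I, F) = (-9 + I)/(8 + I)
(-358 + V(m(0), -3))*(-424) = (-358 + (-9 + (-5 + 0))/(8 + (-5 + 0)))*(-424) = (-358 + (-9 - 5)/(8 - 5))*(-424) = (-358 - 14/3)*(-424) = -1088/3*(-424) = 461312/3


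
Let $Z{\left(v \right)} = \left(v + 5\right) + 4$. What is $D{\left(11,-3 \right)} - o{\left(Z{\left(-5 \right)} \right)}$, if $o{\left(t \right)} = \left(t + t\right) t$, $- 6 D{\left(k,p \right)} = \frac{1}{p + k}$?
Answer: $- \frac{1537}{48} \approx -32.021$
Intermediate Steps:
$Z{\left(v \right)} = 9 + v$ ($Z{\left(v \right)} = \left(5 + v\right) + 4 = 9 + v$)
$D{\left(k,p \right)} = - \frac{1}{6 \left(k + p\right)}$ ($D{\left(k,p \right)} = - \frac{1}{6 \left(p + k\right)} = - \frac{1}{6 \left(k + p\right)}$)
$o{\left(t \right)} = 2 t^{2}$ ($o{\left(t \right)} = 2 t t = 2 t^{2}$)
$D{\left(11,-3 \right)} - o{\left(Z{\left(-5 \right)} \right)} = - \frac{1}{6 \cdot 11 + 6 \left(-3\right)} - 2 \left(9 - 5\right)^{2} = - \frac{1}{66 - 18} - 2 \cdot 4^{2} = - \frac{1}{48} - 2 \cdot 16 = \left(-1\right) \frac{1}{48} - 32 = - \frac{1}{48} - 32 = - \frac{1537}{48}$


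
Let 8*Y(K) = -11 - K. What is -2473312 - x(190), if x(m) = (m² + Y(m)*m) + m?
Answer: -10019313/4 ≈ -2.5048e+6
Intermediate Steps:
Y(K) = -11/8 - K/8 (Y(K) = (-11 - K)/8 = -11/8 - K/8)
x(m) = m + m² + m*(-11/8 - m/8) (x(m) = (m² + (-11/8 - m/8)*m) + m = (m² + m*(-11/8 - m/8)) + m = m + m² + m*(-11/8 - m/8))
-2473312 - x(190) = -2473312 - 190*(-3 + 7*190)/8 = -2473312 - 190*(-3 + 1330)/8 = -2473312 - 190*1327/8 = -2473312 - 1*126065/4 = -2473312 - 126065/4 = -10019313/4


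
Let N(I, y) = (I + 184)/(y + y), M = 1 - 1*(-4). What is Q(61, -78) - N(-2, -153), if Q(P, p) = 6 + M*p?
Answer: -58661/153 ≈ -383.41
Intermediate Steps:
M = 5 (M = 1 + 4 = 5)
Q(P, p) = 6 + 5*p
N(I, y) = (184 + I)/(2*y) (N(I, y) = (184 + I)/((2*y)) = (184 + I)*(1/(2*y)) = (184 + I)/(2*y))
Q(61, -78) - N(-2, -153) = (6 + 5*(-78)) - (184 - 2)/(2*(-153)) = (6 - 390) - (-1)*182/(2*153) = -384 - 1*(-91/153) = -384 + 91/153 = -58661/153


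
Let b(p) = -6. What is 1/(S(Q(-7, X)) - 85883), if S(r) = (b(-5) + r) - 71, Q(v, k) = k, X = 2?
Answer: -1/85958 ≈ -1.1634e-5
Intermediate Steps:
S(r) = -77 + r (S(r) = (-6 + r) - 71 = -77 + r)
1/(S(Q(-7, X)) - 85883) = 1/((-77 + 2) - 85883) = 1/(-75 - 85883) = 1/(-85958) = -1/85958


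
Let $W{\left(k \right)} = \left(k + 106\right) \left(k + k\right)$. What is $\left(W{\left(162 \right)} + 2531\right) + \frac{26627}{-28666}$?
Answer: $\frac{2561653131}{28666} \approx 89362.0$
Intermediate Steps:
$W{\left(k \right)} = 2 k \left(106 + k\right)$ ($W{\left(k \right)} = \left(106 + k\right) 2 k = 2 k \left(106 + k\right)$)
$\left(W{\left(162 \right)} + 2531\right) + \frac{26627}{-28666} = \left(2 \cdot 162 \left(106 + 162\right) + 2531\right) + \frac{26627}{-28666} = \left(2 \cdot 162 \cdot 268 + 2531\right) + 26627 \left(- \frac{1}{28666}\right) = \left(86832 + 2531\right) - \frac{26627}{28666} = 89363 - \frac{26627}{28666} = \frac{2561653131}{28666}$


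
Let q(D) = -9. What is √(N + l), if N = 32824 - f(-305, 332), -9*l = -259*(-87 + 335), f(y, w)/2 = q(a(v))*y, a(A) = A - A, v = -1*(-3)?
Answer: √310238/3 ≈ 185.66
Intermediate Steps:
v = 3
a(A) = 0
f(y, w) = -18*y (f(y, w) = 2*(-9*y) = -18*y)
l = 64232/9 (l = -(-259)*(-87 + 335)/9 = -(-259)*248/9 = -⅑*(-64232) = 64232/9 ≈ 7136.9)
N = 27334 (N = 32824 - (-18)*(-305) = 32824 - 1*5490 = 32824 - 5490 = 27334)
√(N + l) = √(27334 + 64232/9) = √(310238/9) = √310238/3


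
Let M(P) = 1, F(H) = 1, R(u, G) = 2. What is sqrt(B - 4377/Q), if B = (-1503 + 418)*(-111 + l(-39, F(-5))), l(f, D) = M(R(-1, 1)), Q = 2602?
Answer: sqrt(808036328446)/2602 ≈ 345.47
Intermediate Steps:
l(f, D) = 1
B = 119350 (B = (-1503 + 418)*(-111 + 1) = -1085*(-110) = 119350)
sqrt(B - 4377/Q) = sqrt(119350 - 4377/2602) = sqrt(310544323/2602) = sqrt(808036328446)/2602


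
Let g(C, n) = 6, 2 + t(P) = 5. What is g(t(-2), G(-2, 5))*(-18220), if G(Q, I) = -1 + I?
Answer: -109320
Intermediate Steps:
t(P) = 3 (t(P) = -2 + 5 = 3)
g(t(-2), G(-2, 5))*(-18220) = 6*(-18220) = -109320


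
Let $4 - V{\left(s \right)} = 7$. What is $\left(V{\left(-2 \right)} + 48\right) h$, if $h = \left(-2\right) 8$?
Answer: $-720$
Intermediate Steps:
$V{\left(s \right)} = -3$ ($V{\left(s \right)} = 4 - 7 = -3$)
$h = -16$
$\left(V{\left(-2 \right)} + 48\right) h = \left(-3 + 48\right) \left(-16\right) = 45 \left(-16\right) = -720$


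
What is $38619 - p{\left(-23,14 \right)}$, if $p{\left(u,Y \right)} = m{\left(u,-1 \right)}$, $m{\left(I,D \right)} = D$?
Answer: $38620$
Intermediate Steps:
$p{\left(u,Y \right)} = -1$
$38619 - p{\left(-23,14 \right)} = 38619 - -1 = 38619 + 1 = 38620$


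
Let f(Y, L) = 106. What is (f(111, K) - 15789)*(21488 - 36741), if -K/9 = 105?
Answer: 239212799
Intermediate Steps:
K = -945 (K = -9*105 = -945)
(f(111, K) - 15789)*(21488 - 36741) = (106 - 15789)*(21488 - 36741) = -15683*(-15253) = 239212799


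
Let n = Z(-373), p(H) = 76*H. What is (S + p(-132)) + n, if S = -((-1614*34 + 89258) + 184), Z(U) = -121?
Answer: -44719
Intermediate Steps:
S = -34566 (S = -((-54876 + 89258) + 184) = -(34382 + 184) = -1*34566 = -34566)
n = -121
(S + p(-132)) + n = (-34566 + 76*(-132)) - 121 = (-34566 - 10032) - 121 = -44598 - 121 = -44719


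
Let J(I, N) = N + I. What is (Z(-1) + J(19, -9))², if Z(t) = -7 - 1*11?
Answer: 64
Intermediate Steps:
Z(t) = -18 (Z(t) = -7 - 11 = -18)
J(I, N) = I + N
(Z(-1) + J(19, -9))² = (-18 + (19 - 9))² = (-18 + 10)² = (-8)² = 64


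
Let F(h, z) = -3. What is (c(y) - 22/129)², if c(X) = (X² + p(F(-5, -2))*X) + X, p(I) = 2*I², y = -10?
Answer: 135303424/16641 ≈ 8130.7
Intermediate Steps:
c(X) = X² + 19*X (c(X) = (X² + (2*(-3)²)*X) + X = (X² + (2*9)*X) + X = (X² + 18*X) + X = X² + 19*X)
(c(y) - 22/129)² = (-10*(19 - 10) - 22/129)² = (-10*9 - 22*1/129)² = (-90 - 22/129)² = (-11632/129)² = 135303424/16641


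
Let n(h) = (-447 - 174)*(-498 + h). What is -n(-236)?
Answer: -455814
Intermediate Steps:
n(h) = 309258 - 621*h (n(h) = -621*(-498 + h) = 309258 - 621*h)
-n(-236) = -(309258 - 621*(-236)) = -(309258 + 146556) = -1*455814 = -455814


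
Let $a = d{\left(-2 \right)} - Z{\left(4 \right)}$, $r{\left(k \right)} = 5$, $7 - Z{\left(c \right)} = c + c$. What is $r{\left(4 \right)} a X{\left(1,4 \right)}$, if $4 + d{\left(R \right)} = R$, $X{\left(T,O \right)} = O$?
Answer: $-100$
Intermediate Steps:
$d{\left(R \right)} = -4 + R$
$Z{\left(c \right)} = 7 - 2 c$ ($Z{\left(c \right)} = 7 - \left(c + c\right) = 7 - 2 c$)
$a = -5$ ($a = \left(-4 - 2\right) - \left(7 - 8\right) = -6 - \left(7 - 8\right) = -6 - -1 = -6 + 1 = -5$)
$r{\left(4 \right)} a X{\left(1,4 \right)} = 5 \left(-5\right) 4 = \left(-25\right) 4 = -100$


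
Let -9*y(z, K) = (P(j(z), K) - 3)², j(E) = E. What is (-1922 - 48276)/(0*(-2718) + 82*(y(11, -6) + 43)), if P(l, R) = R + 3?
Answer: -25099/1599 ≈ -15.697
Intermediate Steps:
P(l, R) = 3 + R
y(z, K) = -K²/9 (y(z, K) = -((3 + K) - 3)²/9 = -K²/9)
(-1922 - 48276)/(0*(-2718) + 82*(y(11, -6) + 43)) = (-1922 - 48276)/(0*(-2718) + 82*(-⅑*(-6)² + 43)) = -50198/(0 + 82*(-⅑*36 + 43)) = -50198/(0 + 82*(-4 + 43)) = -50198/(0 + 82*39) = -50198/(0 + 3198) = -50198/3198 = -50198*1/3198 = -25099/1599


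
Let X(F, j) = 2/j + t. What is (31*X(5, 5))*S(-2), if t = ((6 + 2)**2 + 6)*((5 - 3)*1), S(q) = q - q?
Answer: 0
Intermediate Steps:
S(q) = 0
t = 140 (t = (8**2 + 6)*(2*1) = (64 + 6)*2 = 70*2 = 140)
X(F, j) = 140 + 2/j (X(F, j) = 2/j + 140 = 140 + 2/j)
(31*X(5, 5))*S(-2) = (31*(140 + 2/5))*0 = (31*(702/5))*0 = (21762/5)*0 = 0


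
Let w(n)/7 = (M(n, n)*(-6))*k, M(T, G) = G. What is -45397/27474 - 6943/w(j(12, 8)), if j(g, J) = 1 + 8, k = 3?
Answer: 11605982/2596293 ≈ 4.4702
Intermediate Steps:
j(g, J) = 9
w(n) = -126*n (w(n) = 7*((n*(-6))*3) = 7*(-6*n*3) = 7*(-18*n) = -126*n)
-45397/27474 - 6943/w(j(12, 8)) = -45397/27474 - 6943/((-126*9)) = -45397*1/27474 - 6943/(-1134) = -45397/27474 - 6943*(-1/1134) = -45397/27474 + 6943/1134 = 11605982/2596293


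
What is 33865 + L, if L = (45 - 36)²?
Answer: 33946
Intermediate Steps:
L = 81 (L = 9² = 81)
33865 + L = 33865 + 81 = 33946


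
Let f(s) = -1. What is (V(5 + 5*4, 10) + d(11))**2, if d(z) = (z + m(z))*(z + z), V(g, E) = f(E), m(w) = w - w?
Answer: 58081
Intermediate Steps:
m(w) = 0
V(g, E) = -1
d(z) = 2*z**2 (d(z) = (z + 0)*(z + z) = z*(2*z) = 2*z**2)
(V(5 + 5*4, 10) + d(11))**2 = (-1 + 2*11**2)**2 = (-1 + 2*121)**2 = (-1 + 242)**2 = 241**2 = 58081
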